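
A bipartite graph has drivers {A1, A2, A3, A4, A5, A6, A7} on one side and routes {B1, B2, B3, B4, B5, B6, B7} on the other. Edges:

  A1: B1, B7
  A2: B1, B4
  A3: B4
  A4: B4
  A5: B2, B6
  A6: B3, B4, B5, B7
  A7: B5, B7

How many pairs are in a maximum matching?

6

Unit-capacity flow: source→left, listed edges, right→sink; max matching = max flow.
Augmenting path A1→B1 (+1); matched 1.
Augmenting path A2→B4 (+1); matched 2.
Augmenting path A5→B2 (+1); matched 3.
Augmenting path A6→B3 (+1); matched 4.
Augmenting path A7→B5 (+1); matched 5.
Augmenting path A3→B4→A2→B1→A1→B7 (+1); matched 6.
No augmenting path remains; maximum matching = 6.
König certificate: {A1, A2, A5, A6, A7, B4} is a vertex cover of size 6 (every listed pair touches it), so no matching can be larger.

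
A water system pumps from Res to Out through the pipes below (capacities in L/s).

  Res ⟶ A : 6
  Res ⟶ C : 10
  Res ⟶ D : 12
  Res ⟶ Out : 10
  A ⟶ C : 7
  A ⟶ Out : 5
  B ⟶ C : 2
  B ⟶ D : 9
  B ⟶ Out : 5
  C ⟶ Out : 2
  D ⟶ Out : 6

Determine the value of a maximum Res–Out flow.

23

Augment Res→Out: bottleneck 10, flow now 10.
Augment Res→A→Out: bottleneck 5, flow now 15.
Augment Res→C→Out: bottleneck 2, flow now 17.
Augment Res→D→Out: bottleneck 6, flow now 23.
No augmenting path remains; maximum flow = 23.
In the residual graph, reachable from Res: {Res, A, C, D}.
Min-cut edges: Res→Out (10), A→Out (5), C→Out (2), D→Out (6); capacity 10 + 5 + 2 + 6 = 23.
This cut is saturated, so no flow can exceed 23.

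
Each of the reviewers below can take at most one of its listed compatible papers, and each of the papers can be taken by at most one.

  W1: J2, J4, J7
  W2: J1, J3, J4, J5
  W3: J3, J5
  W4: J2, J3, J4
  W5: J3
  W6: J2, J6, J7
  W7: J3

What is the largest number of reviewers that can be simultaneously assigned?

Unit-capacity flow: source→left, listed edges, right→sink; max matching = max flow.
Augmenting path W1→J2 (+1); matched 1.
Augmenting path W2→J1 (+1); matched 2.
Augmenting path W3→J3 (+1); matched 3.
Augmenting path W4→J4 (+1); matched 4.
Augmenting path W6→J6 (+1); matched 5.
Augmenting path W5→J3→W3→J5 (+1); matched 6.
No augmenting path remains; maximum matching = 6.
König certificate: {W1, W2, W3, W4, W6, J3} is a vertex cover of size 6 (every listed pair touches it), so no matching can be larger.

6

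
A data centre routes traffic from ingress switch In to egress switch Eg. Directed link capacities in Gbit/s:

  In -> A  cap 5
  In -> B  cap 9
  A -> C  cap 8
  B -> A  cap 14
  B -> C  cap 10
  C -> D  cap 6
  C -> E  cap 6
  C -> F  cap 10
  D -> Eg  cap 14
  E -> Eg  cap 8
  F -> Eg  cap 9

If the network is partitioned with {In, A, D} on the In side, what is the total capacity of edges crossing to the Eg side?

Edges leaving {In, A, D}: In→B (9), A→C (8), D→Eg (14).
Cut capacity = 9 + 8 + 14 = 31.

31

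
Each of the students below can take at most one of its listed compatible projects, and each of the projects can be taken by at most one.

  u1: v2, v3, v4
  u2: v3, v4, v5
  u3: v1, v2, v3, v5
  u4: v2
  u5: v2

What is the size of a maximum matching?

4

Unit-capacity flow: source→left, listed edges, right→sink; max matching = max flow.
Augmenting path u1→v2 (+1); matched 1.
Augmenting path u2→v3 (+1); matched 2.
Augmenting path u3→v1 (+1); matched 3.
Augmenting path u4→v2→u1→v4 (+1); matched 4.
No augmenting path remains; maximum matching = 4.
König certificate: {u1, u2, u3, v2} is a vertex cover of size 4 (every listed pair touches it), so no matching can be larger.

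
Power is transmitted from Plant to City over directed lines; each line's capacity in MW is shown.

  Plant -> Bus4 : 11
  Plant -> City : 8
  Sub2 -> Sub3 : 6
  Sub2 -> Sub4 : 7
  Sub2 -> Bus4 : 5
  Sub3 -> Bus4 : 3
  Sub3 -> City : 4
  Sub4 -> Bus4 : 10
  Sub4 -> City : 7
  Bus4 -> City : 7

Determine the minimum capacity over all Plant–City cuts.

Augment Plant→City: bottleneck 8, flow now 8.
Augment Plant→Bus4→City: bottleneck 7, flow now 15.
No augmenting path remains; maximum flow = 15.
By max-flow min-cut, the minimum cut capacity equals the max flow.
In the residual graph, reachable from Plant: {Plant, Bus4}.
Min-cut edges: Plant→City (8), Bus4→City (7); capacity 8 + 7 = 15.

15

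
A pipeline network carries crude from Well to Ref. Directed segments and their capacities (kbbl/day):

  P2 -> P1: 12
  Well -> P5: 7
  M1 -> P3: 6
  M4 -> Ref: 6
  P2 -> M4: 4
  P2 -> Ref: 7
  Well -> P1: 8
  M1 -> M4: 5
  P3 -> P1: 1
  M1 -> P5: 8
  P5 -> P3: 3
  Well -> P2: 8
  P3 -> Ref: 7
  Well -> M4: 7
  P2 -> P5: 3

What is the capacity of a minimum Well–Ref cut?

Augment Well→P2→Ref: bottleneck 7, flow now 7.
Augment Well→M4→Ref: bottleneck 6, flow now 13.
Augment Well→P5→P3→Ref: bottleneck 3, flow now 16.
No augmenting path remains; maximum flow = 16.
By max-flow min-cut, the minimum cut capacity equals the max flow.
In the residual graph, reachable from Well: {Well, P2, P5, P1, M4}.
Min-cut edges: P2→Ref (7), P5→P3 (3), M4→Ref (6); capacity 7 + 3 + 6 = 16.

16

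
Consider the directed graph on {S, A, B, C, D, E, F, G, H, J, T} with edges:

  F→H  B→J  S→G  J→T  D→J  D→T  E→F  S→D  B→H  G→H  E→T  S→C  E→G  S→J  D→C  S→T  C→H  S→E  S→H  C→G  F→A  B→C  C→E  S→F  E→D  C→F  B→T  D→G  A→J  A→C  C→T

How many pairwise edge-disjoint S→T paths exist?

5

Assign every edge capacity 1; by Menger, the answer equals the max flow.
Path S→T (+1); total 1.
Path S→C→T (+1); total 2.
Path S→D→T (+1); total 3.
Path S→E→T (+1); total 4.
Path S→J→T (+1); total 5.
No residual S→T path; max flow = 5.
Certifying cut of size 5: {C→T, D→T, E→T, J→T, S→T}.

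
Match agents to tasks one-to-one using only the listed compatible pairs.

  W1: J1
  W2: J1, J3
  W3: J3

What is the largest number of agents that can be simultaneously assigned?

2

Unit-capacity flow: source→left, listed edges, right→sink; max matching = max flow.
Augmenting path W1→J1 (+1); matched 1.
Augmenting path W2→J3 (+1); matched 2.
No augmenting path remains; maximum matching = 2.
König certificate: {J1, J3} is a vertex cover of size 2 (every listed pair touches it), so no matching can be larger.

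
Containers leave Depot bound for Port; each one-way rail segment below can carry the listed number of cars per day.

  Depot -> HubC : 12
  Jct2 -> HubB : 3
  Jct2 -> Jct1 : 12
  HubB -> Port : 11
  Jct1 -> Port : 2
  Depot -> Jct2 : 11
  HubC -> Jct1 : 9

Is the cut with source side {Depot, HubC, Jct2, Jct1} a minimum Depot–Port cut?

Given cut capacity: 3 + 2 = 5.
Augment Depot→HubC→Jct1→Port: bottleneck 2, flow now 2.
Augment Depot→Jct2→HubB→Port: bottleneck 3, flow now 5.
No augmenting path remains; maximum flow = 5.
Cut capacity 5 equals the max flow, so it is a minimum cut.

Yes — it is a minimum cut (capacity 5).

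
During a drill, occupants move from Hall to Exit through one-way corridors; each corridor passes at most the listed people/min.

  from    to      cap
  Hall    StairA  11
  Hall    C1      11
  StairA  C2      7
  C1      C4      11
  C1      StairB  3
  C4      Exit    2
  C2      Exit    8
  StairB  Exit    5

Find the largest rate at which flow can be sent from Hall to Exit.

Augment Hall→StairA→C2→Exit: bottleneck 7, flow now 7.
Augment Hall→C1→C4→Exit: bottleneck 2, flow now 9.
Augment Hall→C1→StairB→Exit: bottleneck 3, flow now 12.
No augmenting path remains; maximum flow = 12.
In the residual graph, reachable from Hall: {Hall, StairA, C1, C4}.
Min-cut edges: StairA→C2 (7), C1→StairB (3), C4→Exit (2); capacity 7 + 3 + 2 = 12.
This cut is saturated, so no flow can exceed 12.

12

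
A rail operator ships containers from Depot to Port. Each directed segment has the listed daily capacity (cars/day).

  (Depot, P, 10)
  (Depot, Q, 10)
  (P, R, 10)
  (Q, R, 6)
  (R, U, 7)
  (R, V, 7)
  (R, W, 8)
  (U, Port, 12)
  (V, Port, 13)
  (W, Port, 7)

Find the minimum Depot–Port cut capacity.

16

Augment Depot→P→R→U→Port: bottleneck 7, flow now 7.
Augment Depot→P→R→V→Port: bottleneck 3, flow now 10.
Augment Depot→Q→R→V→Port: bottleneck 4, flow now 14.
Augment Depot→Q→R→W→Port: bottleneck 2, flow now 16.
No augmenting path remains; maximum flow = 16.
By max-flow min-cut, the minimum cut capacity equals the max flow.
In the residual graph, reachable from Depot: {Depot, Q}.
Min-cut edges: Depot→P (10), Q→R (6); capacity 10 + 6 = 16.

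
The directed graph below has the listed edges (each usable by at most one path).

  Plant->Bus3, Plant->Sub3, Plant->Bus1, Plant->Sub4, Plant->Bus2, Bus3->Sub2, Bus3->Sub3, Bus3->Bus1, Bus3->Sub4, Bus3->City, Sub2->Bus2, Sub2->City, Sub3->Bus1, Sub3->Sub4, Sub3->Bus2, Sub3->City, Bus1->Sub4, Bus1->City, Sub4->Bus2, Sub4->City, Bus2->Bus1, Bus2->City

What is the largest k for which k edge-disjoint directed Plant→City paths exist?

5

Assign every edge capacity 1; by Menger, the answer equals the max flow.
Path Plant→Bus3→City (+1); total 1.
Path Plant→Sub3→City (+1); total 2.
Path Plant→Bus1→City (+1); total 3.
Path Plant→Sub4→City (+1); total 4.
Path Plant→Bus2→City (+1); total 5.
No residual Plant→City path; max flow = 5.
Certifying cut of size 5: {Plant→Bus1, Plant→Bus2, Plant→Bus3, Plant→Sub3, Plant→Sub4}.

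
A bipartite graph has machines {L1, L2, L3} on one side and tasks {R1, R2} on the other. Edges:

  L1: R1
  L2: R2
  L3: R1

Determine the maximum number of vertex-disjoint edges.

2

Unit-capacity flow: source→left, listed edges, right→sink; max matching = max flow.
Augmenting path L1→R1 (+1); matched 1.
Augmenting path L2→R2 (+1); matched 2.
No augmenting path remains; maximum matching = 2.
König certificate: {L2, R1} is a vertex cover of size 2 (every listed pair touches it), so no matching can be larger.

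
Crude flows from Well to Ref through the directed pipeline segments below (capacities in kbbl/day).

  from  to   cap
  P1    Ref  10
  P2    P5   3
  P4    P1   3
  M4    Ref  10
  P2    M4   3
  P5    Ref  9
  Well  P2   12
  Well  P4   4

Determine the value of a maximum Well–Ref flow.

9

Augment Well→P2→M4→Ref: bottleneck 3, flow now 3.
Augment Well→P2→P5→Ref: bottleneck 3, flow now 6.
Augment Well→P4→P1→Ref: bottleneck 3, flow now 9.
No augmenting path remains; maximum flow = 9.
In the residual graph, reachable from Well: {Well, P2, P4}.
Min-cut edges: P2→M4 (3), P2→P5 (3), P4→P1 (3); capacity 3 + 3 + 3 = 9.
This cut is saturated, so no flow can exceed 9.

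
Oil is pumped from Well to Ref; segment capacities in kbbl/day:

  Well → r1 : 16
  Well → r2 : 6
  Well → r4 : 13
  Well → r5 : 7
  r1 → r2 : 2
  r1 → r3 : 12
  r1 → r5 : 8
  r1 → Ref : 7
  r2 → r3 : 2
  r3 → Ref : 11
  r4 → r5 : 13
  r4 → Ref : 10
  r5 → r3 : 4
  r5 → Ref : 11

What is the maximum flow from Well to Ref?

Augment Well→r1→Ref: bottleneck 7, flow now 7.
Augment Well→r4→Ref: bottleneck 10, flow now 17.
Augment Well→r5→Ref: bottleneck 7, flow now 24.
Augment Well→r1→r3→Ref: bottleneck 9, flow now 33.
Augment Well→r2→r3→Ref: bottleneck 2, flow now 35.
Augment Well→r4→r5→Ref: bottleneck 3, flow now 38.
No augmenting path remains; maximum flow = 38.
In the residual graph, reachable from Well: {Well, r2}.
Min-cut edges: Well→r1 (16), Well→r4 (13), Well→r5 (7), r2→r3 (2); capacity 16 + 13 + 7 + 2 = 38.
This cut is saturated, so no flow can exceed 38.

38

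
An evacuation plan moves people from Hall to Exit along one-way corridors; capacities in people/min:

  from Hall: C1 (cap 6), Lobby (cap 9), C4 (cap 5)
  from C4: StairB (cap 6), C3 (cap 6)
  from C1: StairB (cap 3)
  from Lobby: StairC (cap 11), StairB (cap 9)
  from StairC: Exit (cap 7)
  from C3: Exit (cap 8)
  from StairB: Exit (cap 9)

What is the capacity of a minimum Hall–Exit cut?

17

Augment Hall→C4→C3→Exit: bottleneck 5, flow now 5.
Augment Hall→C1→StairB→Exit: bottleneck 3, flow now 8.
Augment Hall→Lobby→StairC→Exit: bottleneck 7, flow now 15.
Augment Hall→Lobby→StairB→Exit: bottleneck 2, flow now 17.
No augmenting path remains; maximum flow = 17.
By max-flow min-cut, the minimum cut capacity equals the max flow.
In the residual graph, reachable from Hall: {Hall, C1}.
Min-cut edges: Hall→C4 (5), Hall→Lobby (9), C1→StairB (3); capacity 5 + 9 + 3 = 17.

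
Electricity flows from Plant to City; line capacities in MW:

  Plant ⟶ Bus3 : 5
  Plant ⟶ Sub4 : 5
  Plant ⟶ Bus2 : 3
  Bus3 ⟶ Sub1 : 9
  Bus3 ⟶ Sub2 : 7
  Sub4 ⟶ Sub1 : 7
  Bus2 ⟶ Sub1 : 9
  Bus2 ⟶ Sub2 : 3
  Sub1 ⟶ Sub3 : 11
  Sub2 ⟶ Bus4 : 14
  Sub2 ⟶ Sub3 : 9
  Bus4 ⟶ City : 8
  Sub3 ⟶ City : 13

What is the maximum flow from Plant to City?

13

Augment Plant→Bus3→Sub1→Sub3→City: bottleneck 5, flow now 5.
Augment Plant→Sub4→Sub1→Sub3→City: bottleneck 5, flow now 10.
Augment Plant→Bus2→Sub1→Sub3→City: bottleneck 1, flow now 11.
Augment Plant→Bus2→Sub2→Bus4→City: bottleneck 2, flow now 13.
No augmenting path remains; maximum flow = 13.
In the residual graph, reachable from Plant: {Plant}.
Min-cut edges: Plant→Bus3 (5), Plant→Sub4 (5), Plant→Bus2 (3); capacity 5 + 5 + 3 = 13.
This cut is saturated, so no flow can exceed 13.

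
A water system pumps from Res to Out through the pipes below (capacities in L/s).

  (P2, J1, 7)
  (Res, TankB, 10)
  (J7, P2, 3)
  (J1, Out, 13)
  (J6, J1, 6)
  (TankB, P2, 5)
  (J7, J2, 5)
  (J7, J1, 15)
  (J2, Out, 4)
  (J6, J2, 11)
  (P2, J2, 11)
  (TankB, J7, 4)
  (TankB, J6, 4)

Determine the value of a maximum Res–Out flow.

Augment Res→TankB→P2→J2→Out: bottleneck 4, flow now 4.
Augment Res→TankB→P2→J1→Out: bottleneck 1, flow now 5.
Augment Res→TankB→J6→J1→Out: bottleneck 4, flow now 9.
Augment Res→TankB→J7→J1→Out: bottleneck 1, flow now 10.
No augmenting path remains; maximum flow = 10.
In the residual graph, reachable from Res: {Res}.
Min-cut edges: Res→TankB (10); capacity 10 = 10.
This cut is saturated, so no flow can exceed 10.

10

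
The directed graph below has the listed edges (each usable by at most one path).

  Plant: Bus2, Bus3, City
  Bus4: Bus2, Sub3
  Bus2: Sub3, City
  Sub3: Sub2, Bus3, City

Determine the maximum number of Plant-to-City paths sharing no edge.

2

Assign every edge capacity 1; by Menger, the answer equals the max flow.
Path Plant→City (+1); total 1.
Path Plant→Bus2→City (+1); total 2.
No residual Plant→City path; max flow = 2.
Certifying cut of size 2: {Plant→Bus2, Plant→City}.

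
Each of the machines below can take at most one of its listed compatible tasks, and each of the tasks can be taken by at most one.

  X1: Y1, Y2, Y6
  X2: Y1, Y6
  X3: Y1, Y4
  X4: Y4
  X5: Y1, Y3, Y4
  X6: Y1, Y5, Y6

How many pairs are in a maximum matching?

Unit-capacity flow: source→left, listed edges, right→sink; max matching = max flow.
Augmenting path X1→Y1 (+1); matched 1.
Augmenting path X2→Y6 (+1); matched 2.
Augmenting path X3→Y4 (+1); matched 3.
Augmenting path X5→Y3 (+1); matched 4.
Augmenting path X6→Y5 (+1); matched 5.
Augmenting path X4→Y4→X3→Y1→X1→Y2 (+1); matched 6.
No augmenting path remains; maximum matching = 6.
König certificate: {X1, X2, X3, X4, X5, X6} is a vertex cover of size 6 (every listed pair touches it), so no matching can be larger.

6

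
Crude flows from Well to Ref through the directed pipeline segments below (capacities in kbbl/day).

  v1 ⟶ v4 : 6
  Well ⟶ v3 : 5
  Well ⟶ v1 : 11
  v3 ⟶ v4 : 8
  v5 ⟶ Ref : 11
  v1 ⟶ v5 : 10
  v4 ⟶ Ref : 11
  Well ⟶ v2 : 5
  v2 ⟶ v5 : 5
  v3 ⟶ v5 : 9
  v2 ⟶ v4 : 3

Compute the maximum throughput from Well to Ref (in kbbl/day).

21

Augment Well→v1→v4→Ref: bottleneck 6, flow now 6.
Augment Well→v1→v5→Ref: bottleneck 5, flow now 11.
Augment Well→v2→v4→Ref: bottleneck 3, flow now 14.
Augment Well→v2→v5→Ref: bottleneck 2, flow now 16.
Augment Well→v3→v4→Ref: bottleneck 2, flow now 18.
Augment Well→v3→v5→Ref: bottleneck 3, flow now 21.
No augmenting path remains; maximum flow = 21.
In the residual graph, reachable from Well: {Well}.
Min-cut edges: Well→v1 (11), Well→v2 (5), Well→v3 (5); capacity 11 + 5 + 5 = 21.
This cut is saturated, so no flow can exceed 21.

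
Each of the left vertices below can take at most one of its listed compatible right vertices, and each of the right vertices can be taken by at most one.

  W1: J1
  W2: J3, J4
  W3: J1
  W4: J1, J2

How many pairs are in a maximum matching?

3

Unit-capacity flow: source→left, listed edges, right→sink; max matching = max flow.
Augmenting path W1→J1 (+1); matched 1.
Augmenting path W2→J3 (+1); matched 2.
Augmenting path W4→J2 (+1); matched 3.
No augmenting path remains; maximum matching = 3.
König certificate: {W2, W4, J1} is a vertex cover of size 3 (every listed pair touches it), so no matching can be larger.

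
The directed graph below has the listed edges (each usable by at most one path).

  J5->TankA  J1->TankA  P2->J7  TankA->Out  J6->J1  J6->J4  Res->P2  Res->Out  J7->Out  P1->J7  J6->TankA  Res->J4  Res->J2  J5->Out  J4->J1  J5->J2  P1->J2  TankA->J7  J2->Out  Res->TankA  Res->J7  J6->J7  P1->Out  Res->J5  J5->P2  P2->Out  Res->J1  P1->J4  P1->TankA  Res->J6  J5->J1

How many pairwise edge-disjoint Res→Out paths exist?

Assign every edge capacity 1; by Menger, the answer equals the max flow.
Path Res→Out (+1); total 1.
Path Res→J5→Out (+1); total 2.
Path Res→P2→Out (+1); total 3.
Path Res→TankA→Out (+1); total 4.
Path Res→J2→Out (+1); total 5.
Path Res→J7→Out (+1); total 6.
No residual Res→Out path; max flow = 6.
Certifying cut of size 6: {J7→Out, Res→J2, Res→J5, Res→Out, Res→P2, TankA→Out}.

6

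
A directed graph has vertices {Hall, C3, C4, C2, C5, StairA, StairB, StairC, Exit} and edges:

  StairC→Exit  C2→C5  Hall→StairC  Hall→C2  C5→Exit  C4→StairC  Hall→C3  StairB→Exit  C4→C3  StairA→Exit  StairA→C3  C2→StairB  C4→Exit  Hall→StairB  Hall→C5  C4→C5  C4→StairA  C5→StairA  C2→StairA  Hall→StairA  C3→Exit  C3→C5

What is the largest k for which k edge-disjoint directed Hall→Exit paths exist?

Assign every edge capacity 1; by Menger, the answer equals the max flow.
Path Hall→C3→Exit (+1); total 1.
Path Hall→C5→Exit (+1); total 2.
Path Hall→StairA→Exit (+1); total 3.
Path Hall→StairB→Exit (+1); total 4.
Path Hall→StairC→Exit (+1); total 5.
No residual Hall→Exit path; max flow = 5.
Certifying cut of size 5: {C3→Exit, C5→Exit, Hall→StairC, StairA→Exit, StairB→Exit}.

5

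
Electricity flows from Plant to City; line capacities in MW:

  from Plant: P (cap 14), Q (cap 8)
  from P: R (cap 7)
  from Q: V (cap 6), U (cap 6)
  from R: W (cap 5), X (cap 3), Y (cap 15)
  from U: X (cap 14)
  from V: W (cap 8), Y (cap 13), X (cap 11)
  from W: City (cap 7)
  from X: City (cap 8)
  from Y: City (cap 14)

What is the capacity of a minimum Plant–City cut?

15

Augment Plant→P→R→W→City: bottleneck 5, flow now 5.
Augment Plant→P→R→X→City: bottleneck 2, flow now 7.
Augment Plant→Q→U→X→City: bottleneck 6, flow now 13.
Augment Plant→Q→V→W→City: bottleneck 2, flow now 15.
No augmenting path remains; maximum flow = 15.
By max-flow min-cut, the minimum cut capacity equals the max flow.
In the residual graph, reachable from Plant: {Plant, P}.
Min-cut edges: Plant→Q (8), P→R (7); capacity 8 + 7 = 15.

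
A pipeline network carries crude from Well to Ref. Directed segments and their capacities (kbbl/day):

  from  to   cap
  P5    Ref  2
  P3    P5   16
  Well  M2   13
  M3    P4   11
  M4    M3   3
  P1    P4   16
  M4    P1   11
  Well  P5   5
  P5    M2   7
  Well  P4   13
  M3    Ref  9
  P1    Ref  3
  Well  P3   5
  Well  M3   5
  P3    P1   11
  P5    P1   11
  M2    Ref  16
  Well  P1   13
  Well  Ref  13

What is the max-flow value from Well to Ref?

39

Augment Well→Ref: bottleneck 13, flow now 13.
Augment Well→P5→Ref: bottleneck 2, flow now 15.
Augment Well→M2→Ref: bottleneck 13, flow now 28.
Augment Well→P1→Ref: bottleneck 3, flow now 31.
Augment Well→M3→Ref: bottleneck 5, flow now 36.
Augment Well→P5→M2→Ref: bottleneck 3, flow now 39.
No augmenting path remains; maximum flow = 39.
In the residual graph, reachable from Well: {Well, P3, P5, M2, P1, P4}.
Min-cut edges: Well→M3 (5), Well→Ref (13), P5→Ref (2), M2→Ref (16), P1→Ref (3); capacity 5 + 13 + 2 + 16 + 3 = 39.
This cut is saturated, so no flow can exceed 39.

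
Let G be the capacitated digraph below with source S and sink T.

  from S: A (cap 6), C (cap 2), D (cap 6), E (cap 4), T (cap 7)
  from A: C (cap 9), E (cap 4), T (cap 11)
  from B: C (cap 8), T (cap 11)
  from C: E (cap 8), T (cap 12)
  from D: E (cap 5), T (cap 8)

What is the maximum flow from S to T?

21

Augment S→T: bottleneck 7, flow now 7.
Augment S→A→T: bottleneck 6, flow now 13.
Augment S→C→T: bottleneck 2, flow now 15.
Augment S→D→T: bottleneck 6, flow now 21.
No augmenting path remains; maximum flow = 21.
In the residual graph, reachable from S: {S, E}.
Min-cut edges: S→A (6), S→C (2), S→D (6), S→T (7); capacity 6 + 2 + 6 + 7 = 21.
This cut is saturated, so no flow can exceed 21.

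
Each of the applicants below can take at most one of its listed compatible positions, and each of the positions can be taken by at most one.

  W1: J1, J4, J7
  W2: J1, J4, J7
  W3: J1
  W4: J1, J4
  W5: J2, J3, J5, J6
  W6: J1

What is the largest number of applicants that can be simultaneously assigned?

4

Unit-capacity flow: source→left, listed edges, right→sink; max matching = max flow.
Augmenting path W1→J1 (+1); matched 1.
Augmenting path W2→J4 (+1); matched 2.
Augmenting path W5→J2 (+1); matched 3.
Augmenting path W3→J1→W1→J7 (+1); matched 4.
No augmenting path remains; maximum matching = 4.
König certificate: {W5, J1, J4, J7} is a vertex cover of size 4 (every listed pair touches it), so no matching can be larger.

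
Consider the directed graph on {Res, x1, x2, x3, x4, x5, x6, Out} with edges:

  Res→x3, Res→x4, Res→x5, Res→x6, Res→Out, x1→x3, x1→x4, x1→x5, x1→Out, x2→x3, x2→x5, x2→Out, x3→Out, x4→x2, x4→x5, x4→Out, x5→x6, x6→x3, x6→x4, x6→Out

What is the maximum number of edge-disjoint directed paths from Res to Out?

Assign every edge capacity 1; by Menger, the answer equals the max flow.
Path Res→Out (+1); total 1.
Path Res→x3→Out (+1); total 2.
Path Res→x4→Out (+1); total 3.
Path Res→x6→Out (+1); total 4.
Path Res→x5→x6→x4→x2→Out (+1); total 5.
No residual Res→Out path; max flow = 5.
Certifying cut of size 5: {Res→Out, Res→x3, Res→x4, Res→x5, Res→x6}.

5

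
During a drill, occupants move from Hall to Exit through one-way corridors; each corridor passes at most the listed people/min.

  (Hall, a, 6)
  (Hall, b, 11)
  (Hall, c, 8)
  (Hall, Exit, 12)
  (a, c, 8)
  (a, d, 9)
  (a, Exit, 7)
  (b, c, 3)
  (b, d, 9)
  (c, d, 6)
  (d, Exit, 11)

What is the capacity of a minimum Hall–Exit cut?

Augment Hall→Exit: bottleneck 12, flow now 12.
Augment Hall→a→Exit: bottleneck 6, flow now 18.
Augment Hall→b→d→Exit: bottleneck 9, flow now 27.
Augment Hall→c→d→Exit: bottleneck 2, flow now 29.
No augmenting path remains; maximum flow = 29.
By max-flow min-cut, the minimum cut capacity equals the max flow.
In the residual graph, reachable from Hall: {Hall, b, c, d}.
Min-cut edges: Hall→a (6), Hall→Exit (12), d→Exit (11); capacity 6 + 12 + 11 = 29.

29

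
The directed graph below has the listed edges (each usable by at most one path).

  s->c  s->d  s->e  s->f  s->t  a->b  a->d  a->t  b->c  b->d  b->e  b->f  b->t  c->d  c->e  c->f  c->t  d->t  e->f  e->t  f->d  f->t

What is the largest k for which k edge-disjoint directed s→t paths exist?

5

Assign every edge capacity 1; by Menger, the answer equals the max flow.
Path s→t (+1); total 1.
Path s→c→t (+1); total 2.
Path s→d→t (+1); total 3.
Path s→e→t (+1); total 4.
Path s→f→t (+1); total 5.
No residual s→t path; max flow = 5.
Certifying cut of size 5: {s→c, s→d, s→e, s→f, s→t}.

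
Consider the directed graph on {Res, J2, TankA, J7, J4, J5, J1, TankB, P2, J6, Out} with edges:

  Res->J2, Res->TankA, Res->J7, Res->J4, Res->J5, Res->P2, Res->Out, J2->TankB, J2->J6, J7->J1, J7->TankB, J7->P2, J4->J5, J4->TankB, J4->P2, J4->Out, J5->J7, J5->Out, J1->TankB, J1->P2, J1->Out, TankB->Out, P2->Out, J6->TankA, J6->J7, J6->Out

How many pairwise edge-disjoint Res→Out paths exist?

6

Assign every edge capacity 1; by Menger, the answer equals the max flow.
Path Res→Out (+1); total 1.
Path Res→J4→Out (+1); total 2.
Path Res→J5→Out (+1); total 3.
Path Res→P2→Out (+1); total 4.
Path Res→J2→TankB→Out (+1); total 5.
Path Res→J7→J1→Out (+1); total 6.
No residual Res→Out path; max flow = 6.
Certifying cut of size 6: {Res→J2, Res→J4, Res→J5, Res→J7, Res→Out, Res→P2}.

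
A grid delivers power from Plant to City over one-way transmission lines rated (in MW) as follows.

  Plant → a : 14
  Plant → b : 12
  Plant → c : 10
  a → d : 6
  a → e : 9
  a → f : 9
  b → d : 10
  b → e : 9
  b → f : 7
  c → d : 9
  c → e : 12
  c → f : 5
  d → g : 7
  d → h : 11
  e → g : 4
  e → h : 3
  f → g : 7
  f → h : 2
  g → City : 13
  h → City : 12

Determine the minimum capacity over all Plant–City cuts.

25

Augment Plant→a→d→g→City: bottleneck 6, flow now 6.
Augment Plant→a→e→g→City: bottleneck 4, flow now 10.
Augment Plant→a→e→h→City: bottleneck 3, flow now 13.
Augment Plant→a→f→g→City: bottleneck 1, flow now 14.
Augment Plant→b→d→g→City: bottleneck 1, flow now 15.
Augment Plant→b→d→h→City: bottleneck 9, flow now 24.
Augment Plant→b→f→g→City: bottleneck 1, flow now 25.
No augmenting path remains; maximum flow = 25.
By max-flow min-cut, the minimum cut capacity equals the max flow.
In the residual graph, reachable from Plant: {Plant, a, b, c, d, e, f, g, h}.
Min-cut edges: g→City (13), h→City (12); capacity 13 + 12 = 25.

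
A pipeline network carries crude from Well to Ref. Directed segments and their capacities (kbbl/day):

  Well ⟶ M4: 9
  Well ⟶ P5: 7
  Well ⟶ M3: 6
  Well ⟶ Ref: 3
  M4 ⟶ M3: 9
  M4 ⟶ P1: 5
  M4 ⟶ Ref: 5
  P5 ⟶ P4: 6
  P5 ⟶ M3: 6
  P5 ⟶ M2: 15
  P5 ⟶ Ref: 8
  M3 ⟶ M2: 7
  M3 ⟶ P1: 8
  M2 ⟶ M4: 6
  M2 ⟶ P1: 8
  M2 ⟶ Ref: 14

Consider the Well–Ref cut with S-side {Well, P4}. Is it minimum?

No — its capacity is 25, but the minimum cut has capacity 22.

Given cut capacity: 9 + 7 + 6 + 3 = 25.
Augment Well→Ref: bottleneck 3, flow now 3.
Augment Well→M4→Ref: bottleneck 5, flow now 8.
Augment Well→P5→Ref: bottleneck 7, flow now 15.
Augment Well→M3→M2→Ref: bottleneck 6, flow now 21.
Augment Well→M4→M3→M2→Ref: bottleneck 1, flow now 22.
No augmenting path remains; maximum flow = 22.
In the residual graph, reachable from Well: {Well, M4, M3, P1}.
Min-cut edges: Well→P5 (7), Well→Ref (3), M4→Ref (5), M3→M2 (7); capacity 7 + 3 + 5 + 7 = 22.
Cut capacity 25 exceeds the max flow 22, so it is not minimum.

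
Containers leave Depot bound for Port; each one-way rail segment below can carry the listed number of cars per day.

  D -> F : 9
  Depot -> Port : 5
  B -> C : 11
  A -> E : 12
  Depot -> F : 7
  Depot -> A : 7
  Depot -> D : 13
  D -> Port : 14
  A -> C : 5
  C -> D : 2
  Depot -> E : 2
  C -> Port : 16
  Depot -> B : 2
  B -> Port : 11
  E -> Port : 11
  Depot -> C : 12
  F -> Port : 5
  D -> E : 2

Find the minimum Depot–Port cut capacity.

Augment Depot→Port: bottleneck 5, flow now 5.
Augment Depot→B→Port: bottleneck 2, flow now 7.
Augment Depot→C→Port: bottleneck 12, flow now 19.
Augment Depot→D→Port: bottleneck 13, flow now 32.
Augment Depot→E→Port: bottleneck 2, flow now 34.
Augment Depot→F→Port: bottleneck 5, flow now 39.
Augment Depot→A→C→Port: bottleneck 4, flow now 43.
Augment Depot→A→E→Port: bottleneck 3, flow now 46.
No augmenting path remains; maximum flow = 46.
By max-flow min-cut, the minimum cut capacity equals the max flow.
In the residual graph, reachable from Depot: {Depot, F}.
Min-cut edges: Depot→A (7), Depot→B (2), Depot→C (12), Depot→D (13), Depot→E (2), Depot→Port (5), F→Port (5); capacity 7 + 2 + 12 + 13 + 2 + 5 + 5 = 46.

46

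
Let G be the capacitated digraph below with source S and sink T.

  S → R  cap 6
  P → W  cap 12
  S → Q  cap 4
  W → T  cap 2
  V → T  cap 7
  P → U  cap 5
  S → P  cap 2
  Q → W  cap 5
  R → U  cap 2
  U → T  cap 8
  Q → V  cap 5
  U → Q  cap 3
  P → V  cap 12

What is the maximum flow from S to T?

Augment S→P→U→T: bottleneck 2, flow now 2.
Augment S→Q→V→T: bottleneck 4, flow now 6.
Augment S→R→U→T: bottleneck 2, flow now 8.
No augmenting path remains; maximum flow = 8.
In the residual graph, reachable from S: {S, R}.
Min-cut edges: S→P (2), S→Q (4), R→U (2); capacity 2 + 4 + 2 = 8.
This cut is saturated, so no flow can exceed 8.

8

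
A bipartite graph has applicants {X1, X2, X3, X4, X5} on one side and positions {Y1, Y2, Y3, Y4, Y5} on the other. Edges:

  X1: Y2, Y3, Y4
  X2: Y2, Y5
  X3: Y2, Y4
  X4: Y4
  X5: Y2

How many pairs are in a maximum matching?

4

Unit-capacity flow: source→left, listed edges, right→sink; max matching = max flow.
Augmenting path X1→Y2 (+1); matched 1.
Augmenting path X2→Y5 (+1); matched 2.
Augmenting path X3→Y4 (+1); matched 3.
Augmenting path X5→Y2→X1→Y3 (+1); matched 4.
No augmenting path remains; maximum matching = 4.
König certificate: {X1, X2, Y2, Y4} is a vertex cover of size 4 (every listed pair touches it), so no matching can be larger.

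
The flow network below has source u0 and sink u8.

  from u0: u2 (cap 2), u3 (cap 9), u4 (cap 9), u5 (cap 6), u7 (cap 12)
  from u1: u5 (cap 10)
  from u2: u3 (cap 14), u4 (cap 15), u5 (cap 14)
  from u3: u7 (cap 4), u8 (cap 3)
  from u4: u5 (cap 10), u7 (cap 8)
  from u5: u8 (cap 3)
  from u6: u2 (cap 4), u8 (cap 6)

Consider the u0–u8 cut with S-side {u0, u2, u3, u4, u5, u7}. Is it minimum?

Given cut capacity: 3 + 3 = 6.
Augment u0→u3→u8: bottleneck 3, flow now 3.
Augment u0→u5→u8: bottleneck 3, flow now 6.
No augmenting path remains; maximum flow = 6.
Cut capacity 6 equals the max flow, so it is a minimum cut.

Yes — it is a minimum cut (capacity 6).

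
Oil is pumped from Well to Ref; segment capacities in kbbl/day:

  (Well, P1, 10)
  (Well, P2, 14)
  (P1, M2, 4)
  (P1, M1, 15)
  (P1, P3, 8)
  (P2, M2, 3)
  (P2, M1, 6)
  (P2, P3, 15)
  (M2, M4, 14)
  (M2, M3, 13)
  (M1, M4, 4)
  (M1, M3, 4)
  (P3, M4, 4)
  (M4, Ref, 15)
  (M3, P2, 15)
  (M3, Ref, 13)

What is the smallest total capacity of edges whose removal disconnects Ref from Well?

Augment Well→P1→M2→M4→Ref: bottleneck 4, flow now 4.
Augment Well→P1→M1→M4→Ref: bottleneck 4, flow now 8.
Augment Well→P1→M1→M3→Ref: bottleneck 2, flow now 10.
Augment Well→P2→M2→M4→Ref: bottleneck 3, flow now 13.
Augment Well→P2→M1→M3→Ref: bottleneck 2, flow now 15.
Augment Well→P2→P3→M4→Ref: bottleneck 4, flow now 19.
No augmenting path remains; maximum flow = 19.
By max-flow min-cut, the minimum cut capacity equals the max flow.
In the residual graph, reachable from Well: {Well, P1, P2, M1, P3}.
Min-cut edges: P1→M2 (4), P2→M2 (3), M1→M4 (4), M1→M3 (4), P3→M4 (4); capacity 4 + 3 + 4 + 4 + 4 = 19.

19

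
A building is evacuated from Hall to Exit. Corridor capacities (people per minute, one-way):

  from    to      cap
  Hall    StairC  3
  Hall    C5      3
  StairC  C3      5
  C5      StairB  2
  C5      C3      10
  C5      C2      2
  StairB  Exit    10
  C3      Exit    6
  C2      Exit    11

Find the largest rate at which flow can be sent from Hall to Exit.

Augment Hall→StairC→C3→Exit: bottleneck 3, flow now 3.
Augment Hall→C5→StairB→Exit: bottleneck 2, flow now 5.
Augment Hall→C5→C3→Exit: bottleneck 1, flow now 6.
No augmenting path remains; maximum flow = 6.
In the residual graph, reachable from Hall: {Hall}.
Min-cut edges: Hall→StairC (3), Hall→C5 (3); capacity 3 + 3 = 6.
This cut is saturated, so no flow can exceed 6.

6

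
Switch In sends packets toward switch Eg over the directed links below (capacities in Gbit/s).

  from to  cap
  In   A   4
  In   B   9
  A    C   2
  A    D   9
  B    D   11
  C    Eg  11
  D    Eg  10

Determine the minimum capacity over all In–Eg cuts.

12

Augment In→A→C→Eg: bottleneck 2, flow now 2.
Augment In→A→D→Eg: bottleneck 2, flow now 4.
Augment In→B→D→Eg: bottleneck 8, flow now 12.
No augmenting path remains; maximum flow = 12.
By max-flow min-cut, the minimum cut capacity equals the max flow.
In the residual graph, reachable from In: {In, A, B, D}.
Min-cut edges: A→C (2), D→Eg (10); capacity 2 + 10 = 12.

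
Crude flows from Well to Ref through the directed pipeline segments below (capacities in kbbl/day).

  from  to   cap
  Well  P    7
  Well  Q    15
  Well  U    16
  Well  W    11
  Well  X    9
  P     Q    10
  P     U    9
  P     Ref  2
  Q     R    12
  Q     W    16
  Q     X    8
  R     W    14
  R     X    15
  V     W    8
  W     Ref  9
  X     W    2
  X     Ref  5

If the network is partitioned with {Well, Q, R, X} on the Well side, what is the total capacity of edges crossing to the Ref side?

71

Edges leaving {Well, Q, R, X}: Well→P (7), Well→U (16), Well→W (11), Q→W (16), R→W (14), X→W (2), X→Ref (5).
Cut capacity = 7 + 16 + 11 + 16 + 14 + 2 + 5 = 71.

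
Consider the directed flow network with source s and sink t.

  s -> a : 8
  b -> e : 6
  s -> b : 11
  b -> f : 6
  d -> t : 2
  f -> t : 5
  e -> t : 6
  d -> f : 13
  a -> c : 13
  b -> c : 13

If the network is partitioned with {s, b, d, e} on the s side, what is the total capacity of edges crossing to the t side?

Edges leaving {s, b, d, e}: s→a (8), b→c (13), b→f (6), d→f (13), d→t (2), e→t (6).
Cut capacity = 8 + 13 + 6 + 13 + 2 + 6 = 48.

48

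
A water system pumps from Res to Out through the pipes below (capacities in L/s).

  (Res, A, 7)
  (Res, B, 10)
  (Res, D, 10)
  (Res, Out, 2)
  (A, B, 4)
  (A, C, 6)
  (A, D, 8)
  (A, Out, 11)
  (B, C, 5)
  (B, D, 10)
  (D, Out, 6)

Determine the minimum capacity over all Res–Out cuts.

Augment Res→Out: bottleneck 2, flow now 2.
Augment Res→A→Out: bottleneck 7, flow now 9.
Augment Res→D→Out: bottleneck 6, flow now 15.
No augmenting path remains; maximum flow = 15.
By max-flow min-cut, the minimum cut capacity equals the max flow.
In the residual graph, reachable from Res: {Res, B, C, D}.
Min-cut edges: Res→A (7), Res→Out (2), D→Out (6); capacity 7 + 2 + 6 = 15.

15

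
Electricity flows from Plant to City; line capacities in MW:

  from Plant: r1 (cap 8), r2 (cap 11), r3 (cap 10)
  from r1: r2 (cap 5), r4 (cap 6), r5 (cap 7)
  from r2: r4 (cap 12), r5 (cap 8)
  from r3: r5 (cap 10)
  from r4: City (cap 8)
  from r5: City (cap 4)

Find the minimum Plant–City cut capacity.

12

Augment Plant→r1→r4→City: bottleneck 6, flow now 6.
Augment Plant→r1→r5→City: bottleneck 2, flow now 8.
Augment Plant→r2→r4→City: bottleneck 2, flow now 10.
Augment Plant→r2→r5→City: bottleneck 2, flow now 12.
No augmenting path remains; maximum flow = 12.
By max-flow min-cut, the minimum cut capacity equals the max flow.
In the residual graph, reachable from Plant: {Plant, r1, r2, r3, r4, r5}.
Min-cut edges: r4→City (8), r5→City (4); capacity 8 + 4 = 12.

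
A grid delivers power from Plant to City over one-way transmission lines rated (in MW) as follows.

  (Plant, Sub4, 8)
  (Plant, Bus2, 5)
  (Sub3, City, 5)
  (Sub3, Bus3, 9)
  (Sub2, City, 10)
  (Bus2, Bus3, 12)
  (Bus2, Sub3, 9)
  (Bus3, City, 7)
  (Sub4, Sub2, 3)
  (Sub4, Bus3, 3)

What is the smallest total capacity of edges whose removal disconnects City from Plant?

Augment Plant→Bus2→Bus3→City: bottleneck 5, flow now 5.
Augment Plant→Sub4→Bus3→City: bottleneck 2, flow now 7.
Augment Plant→Sub4→Sub2→City: bottleneck 3, flow now 10.
Augment Plant→Sub4→Bus3→Bus2→Sub3→City: bottleneck 1, flow now 11. (uses reverse residual edge)
No augmenting path remains; maximum flow = 11.
By max-flow min-cut, the minimum cut capacity equals the max flow.
In the residual graph, reachable from Plant: {Plant, Sub4}.
Min-cut edges: Plant→Bus2 (5), Sub4→Bus3 (3), Sub4→Sub2 (3); capacity 5 + 3 + 3 = 11.

11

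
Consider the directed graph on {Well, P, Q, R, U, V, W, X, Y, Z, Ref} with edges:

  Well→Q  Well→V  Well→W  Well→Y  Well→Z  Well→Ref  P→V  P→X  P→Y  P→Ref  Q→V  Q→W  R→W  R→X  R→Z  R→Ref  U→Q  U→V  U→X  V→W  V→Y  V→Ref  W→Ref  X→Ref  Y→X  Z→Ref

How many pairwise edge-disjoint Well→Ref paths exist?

5

Assign every edge capacity 1; by Menger, the answer equals the max flow.
Path Well→Ref (+1); total 1.
Path Well→V→Ref (+1); total 2.
Path Well→W→Ref (+1); total 3.
Path Well→Z→Ref (+1); total 4.
Path Well→Y→X→Ref (+1); total 5.
No residual Well→Ref path; max flow = 5.
Certifying cut of size 5: {V→Ref, W→Ref, Well→Ref, Well→Z, Y→X}.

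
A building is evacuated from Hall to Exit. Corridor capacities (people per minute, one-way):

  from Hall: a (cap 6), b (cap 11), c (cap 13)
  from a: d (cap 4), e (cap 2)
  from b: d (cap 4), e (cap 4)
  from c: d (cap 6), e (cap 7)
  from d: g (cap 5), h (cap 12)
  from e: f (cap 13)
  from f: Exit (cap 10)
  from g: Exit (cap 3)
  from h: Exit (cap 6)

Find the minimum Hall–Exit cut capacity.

Augment Hall→a→d→g→Exit: bottleneck 3, flow now 3.
Augment Hall→a→d→h→Exit: bottleneck 1, flow now 4.
Augment Hall→a→e→f→Exit: bottleneck 2, flow now 6.
Augment Hall→b→d→h→Exit: bottleneck 4, flow now 10.
Augment Hall→b→e→f→Exit: bottleneck 4, flow now 14.
Augment Hall→c→d→h→Exit: bottleneck 1, flow now 15.
Augment Hall→c→e→f→Exit: bottleneck 4, flow now 19.
No augmenting path remains; maximum flow = 19.
By max-flow min-cut, the minimum cut capacity equals the max flow.
In the residual graph, reachable from Hall: {Hall, a, b, c, d, e, f, g, h}.
Min-cut edges: f→Exit (10), g→Exit (3), h→Exit (6); capacity 10 + 3 + 6 = 19.

19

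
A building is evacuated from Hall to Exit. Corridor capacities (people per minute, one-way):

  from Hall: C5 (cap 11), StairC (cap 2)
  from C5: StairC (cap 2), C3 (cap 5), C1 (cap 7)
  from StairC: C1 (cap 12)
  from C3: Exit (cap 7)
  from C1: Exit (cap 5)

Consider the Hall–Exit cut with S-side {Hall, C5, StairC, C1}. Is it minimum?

Yes — it is a minimum cut (capacity 10).

Given cut capacity: 5 + 5 = 10.
Augment Hall→C5→C3→Exit: bottleneck 5, flow now 5.
Augment Hall→C5→C1→Exit: bottleneck 5, flow now 10.
No augmenting path remains; maximum flow = 10.
Cut capacity 10 equals the max flow, so it is a minimum cut.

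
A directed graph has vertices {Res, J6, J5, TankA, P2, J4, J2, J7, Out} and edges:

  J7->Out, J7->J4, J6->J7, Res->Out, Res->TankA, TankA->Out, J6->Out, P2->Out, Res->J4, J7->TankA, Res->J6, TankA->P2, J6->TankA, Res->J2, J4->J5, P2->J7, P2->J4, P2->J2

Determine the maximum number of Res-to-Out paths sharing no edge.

3

Assign every edge capacity 1; by Menger, the answer equals the max flow.
Path Res→Out (+1); total 1.
Path Res→J6→Out (+1); total 2.
Path Res→TankA→Out (+1); total 3.
No residual Res→Out path; max flow = 3.
Certifying cut of size 3: {Res→J6, Res→Out, Res→TankA}.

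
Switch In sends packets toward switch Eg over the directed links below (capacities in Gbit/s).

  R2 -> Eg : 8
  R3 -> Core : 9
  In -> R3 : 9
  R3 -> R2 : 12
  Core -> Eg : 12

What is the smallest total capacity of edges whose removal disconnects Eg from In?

Augment In→R3→R2→Eg: bottleneck 8, flow now 8.
Augment In→R3→Core→Eg: bottleneck 1, flow now 9.
No augmenting path remains; maximum flow = 9.
By max-flow min-cut, the minimum cut capacity equals the max flow.
In the residual graph, reachable from In: {In}.
Min-cut edges: In→R3 (9); capacity 9 = 9.

9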